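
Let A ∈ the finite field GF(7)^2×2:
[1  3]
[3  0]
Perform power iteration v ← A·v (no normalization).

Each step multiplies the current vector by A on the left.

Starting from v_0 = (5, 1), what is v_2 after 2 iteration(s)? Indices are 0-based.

v_2 = (4, 3)

v_0 = (5, 1).
v_1 = A·v_0 = (1, 1).
v_2 = A·v_1 = (4, 3).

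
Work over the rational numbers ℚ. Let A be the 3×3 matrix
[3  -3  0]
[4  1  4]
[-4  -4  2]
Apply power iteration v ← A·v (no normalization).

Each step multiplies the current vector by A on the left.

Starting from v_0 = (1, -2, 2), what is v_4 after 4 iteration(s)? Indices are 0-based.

v_0 = (1, -2, 2).
v_1 = A·v_0 = (9, 10, 8).
v_2 = A·v_1 = (-3, 78, -60).
v_3 = A·v_2 = (-243, -174, -420).
v_4 = A·v_3 = (-207, -2826, 828).

v_4 = (-207, -2826, 828)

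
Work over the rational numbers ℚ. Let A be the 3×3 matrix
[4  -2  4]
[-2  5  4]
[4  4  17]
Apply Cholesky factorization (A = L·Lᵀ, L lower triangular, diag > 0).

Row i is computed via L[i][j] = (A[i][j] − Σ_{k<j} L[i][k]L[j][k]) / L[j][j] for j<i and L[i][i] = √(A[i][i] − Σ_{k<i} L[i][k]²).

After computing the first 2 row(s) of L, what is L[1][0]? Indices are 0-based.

Step 1: L[0][0] = √(4) = 2.
  L[1][0] = (-2) / L[0][0] = -1.
Step 2: L[1][1] = √(4) = 2.

L[1][0] = -1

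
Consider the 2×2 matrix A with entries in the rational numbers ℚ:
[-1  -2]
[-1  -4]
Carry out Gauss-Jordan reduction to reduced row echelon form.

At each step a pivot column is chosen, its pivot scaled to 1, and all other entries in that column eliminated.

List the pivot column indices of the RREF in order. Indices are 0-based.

pivot columns: 0, 1

step 1: normalize row 0 (÷-1) = (1, 2)
  row 1: subtract -1×row0 = (0, -2)
step 2: normalize row 1 (÷-2) = (0, 1)
  row 0: subtract 2×row1 = (1, 0)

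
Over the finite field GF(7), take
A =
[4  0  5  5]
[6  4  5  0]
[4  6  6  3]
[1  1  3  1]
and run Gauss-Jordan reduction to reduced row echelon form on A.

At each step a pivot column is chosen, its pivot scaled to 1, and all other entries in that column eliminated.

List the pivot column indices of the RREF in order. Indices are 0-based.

[1] R0 /= 4  ⇒  (1, 0, 3, 3)
     R1 -= 6·R0  ⇒  (0, 4, 1, 3)
     R2 -= 4·R0  ⇒  (0, 6, 1, 5)
     R3 -= 1·R0  ⇒  (0, 1, 0, 5)
[2] R1 /= 4  ⇒  (0, 1, 2, 6)
     R2 -= 6·R1  ⇒  (0, 0, 3, 4)
     R3 -= 1·R1  ⇒  (0, 0, 5, 6)
[3] R2 /= 3  ⇒  (0, 0, 1, 6)
     R0 -= 3·R2  ⇒  (1, 0, 0, 6)
     R1 -= 2·R2  ⇒  (0, 1, 0, 1)
     R3 -= 5·R2  ⇒  (0, 0, 0, 4)
[4] R3 /= 4  ⇒  (0, 0, 0, 1)
     R0 -= 6·R3  ⇒  (1, 0, 0, 0)
     R1 -= 1·R3  ⇒  (0, 1, 0, 0)
     R2 -= 6·R3  ⇒  (0, 0, 1, 0)

pivot columns: 0, 1, 2, 3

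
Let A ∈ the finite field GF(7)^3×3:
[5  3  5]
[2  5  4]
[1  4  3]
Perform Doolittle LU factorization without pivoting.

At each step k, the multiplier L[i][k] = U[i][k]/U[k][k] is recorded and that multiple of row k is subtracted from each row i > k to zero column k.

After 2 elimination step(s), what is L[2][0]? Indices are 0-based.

k=0: U[0][0]=5
  eliminate (1,0): mult=6, new row 1: (0, 1, 2); set L[1][0]=6
  eliminate (2,0): mult=3, new row 2: (0, 2, 2); set L[2][0]=3
k=1: U[1][1]=1
  eliminate (2,1): mult=2, new row 2: (0, 0, 5); set L[2][1]=2

L[2][0] = 3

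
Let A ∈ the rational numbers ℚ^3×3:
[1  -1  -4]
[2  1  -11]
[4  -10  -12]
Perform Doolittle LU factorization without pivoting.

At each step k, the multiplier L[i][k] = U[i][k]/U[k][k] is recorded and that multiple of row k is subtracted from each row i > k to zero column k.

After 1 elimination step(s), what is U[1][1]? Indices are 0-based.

[col 0] pivot 1
  R1 -= 2*R0 → (0, 3, -3)  (L[1][0] := 2)
  R2 -= 4*R0 → (0, -6, 4)  (L[2][0] := 4)

U[1][1] = 3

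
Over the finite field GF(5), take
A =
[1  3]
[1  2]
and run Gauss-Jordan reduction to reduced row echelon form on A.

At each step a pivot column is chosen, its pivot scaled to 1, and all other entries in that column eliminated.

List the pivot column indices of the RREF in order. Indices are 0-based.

pivot columns: 0, 1

pivot(0,0)=1: scale R0 → (1, 3)
  clear (1,0): R1 −= (1)R0 → (0, 4)
pivot(1,1)=4: scale R1 → (0, 1)
  clear (0,1): R0 −= (3)R1 → (1, 0)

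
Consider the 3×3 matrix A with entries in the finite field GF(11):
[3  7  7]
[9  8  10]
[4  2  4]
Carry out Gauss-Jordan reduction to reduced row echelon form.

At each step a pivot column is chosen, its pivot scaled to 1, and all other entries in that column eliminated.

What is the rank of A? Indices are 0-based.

rank = 3

pivot(0,0)=3: scale R0 → (1, 6, 6)
  clear (1,0): R1 −= (9)R0 → (0, 9, 0)
  clear (2,0): R2 −= (4)R0 → (0, 0, 2)
pivot(1,1)=9: scale R1 → (0, 1, 0)
  clear (0,1): R0 −= (6)R1 → (1, 0, 6)
pivot(2,2)=2: scale R2 → (0, 0, 1)
  clear (0,2): R0 −= (6)R2 → (1, 0, 0)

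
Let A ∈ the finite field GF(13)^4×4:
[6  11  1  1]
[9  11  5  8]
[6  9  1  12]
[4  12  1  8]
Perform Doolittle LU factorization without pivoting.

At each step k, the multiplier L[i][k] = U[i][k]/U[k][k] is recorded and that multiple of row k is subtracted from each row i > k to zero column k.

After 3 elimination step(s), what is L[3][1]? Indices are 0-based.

L[3][1] = 9

Step 1: pivot at (0,0) is 6.
  row1 ← row1 − (8)·row0  ⇒  L[1][0]=8, U row1=(0, 1, 10, 0)
  row2 ← row2 − (1)·row0  ⇒  L[2][0]=1, U row2=(0, 11, 0, 11)
  row3 ← row3 − (5)·row0  ⇒  L[3][0]=5, U row3=(0, 9, 9, 3)
Step 2: pivot at (1,1) is 1.
  row2 ← row2 − (11)·row1  ⇒  L[2][1]=11, U row2=(0, 0, 7, 11)
  row3 ← row3 − (9)·row1  ⇒  L[3][1]=9, U row3=(0, 0, 10, 3)
Step 3: pivot at (2,2) is 7.
  row3 ← row3 − (7)·row2  ⇒  L[3][2]=7, U row3=(0, 0, 0, 4)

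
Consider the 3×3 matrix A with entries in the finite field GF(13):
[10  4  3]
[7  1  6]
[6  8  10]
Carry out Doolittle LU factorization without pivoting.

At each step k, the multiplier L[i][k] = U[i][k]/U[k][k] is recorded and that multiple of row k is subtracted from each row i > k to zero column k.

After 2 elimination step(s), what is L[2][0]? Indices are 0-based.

L[2][0] = 11

[col 0] pivot 10
  R1 -= 2*R0 → (0, 6, 0)  (L[1][0] := 2)
  R2 -= 11*R0 → (0, 3, 3)  (L[2][0] := 11)
[col 1] pivot 6
  R2 -= 7*R1 → (0, 0, 3)  (L[2][1] := 7)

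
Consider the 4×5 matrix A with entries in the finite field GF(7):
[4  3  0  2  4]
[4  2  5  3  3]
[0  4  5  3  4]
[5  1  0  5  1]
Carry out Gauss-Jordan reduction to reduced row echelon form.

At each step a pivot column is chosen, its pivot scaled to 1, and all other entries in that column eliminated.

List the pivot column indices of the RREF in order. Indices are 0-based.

[1] R0 /= 4  ⇒  (1, 6, 0, 4, 1)
     R1 -= 4·R0  ⇒  (0, 6, 5, 1, 6)
     R3 -= 5·R0  ⇒  (0, 6, 0, 6, 3)
[2] R1 /= 6  ⇒  (0, 1, 2, 6, 1)
     R0 -= 6·R1  ⇒  (1, 0, 2, 3, 2)
     R2 -= 4·R1  ⇒  (0, 0, 4, 0, 0)
     R3 -= 6·R1  ⇒  (0, 0, 2, 5, 4)
[3] R2 /= 4  ⇒  (0, 0, 1, 0, 0)
     R0 -= 2·R2  ⇒  (1, 0, 0, 3, 2)
     R1 -= 2·R2  ⇒  (0, 1, 0, 6, 1)
     R3 -= 2·R2  ⇒  (0, 0, 0, 5, 4)
[4] R3 /= 5  ⇒  (0, 0, 0, 1, 5)
     R0 -= 3·R3  ⇒  (1, 0, 0, 0, 1)
     R1 -= 6·R3  ⇒  (0, 1, 0, 0, 6)

pivot columns: 0, 1, 2, 3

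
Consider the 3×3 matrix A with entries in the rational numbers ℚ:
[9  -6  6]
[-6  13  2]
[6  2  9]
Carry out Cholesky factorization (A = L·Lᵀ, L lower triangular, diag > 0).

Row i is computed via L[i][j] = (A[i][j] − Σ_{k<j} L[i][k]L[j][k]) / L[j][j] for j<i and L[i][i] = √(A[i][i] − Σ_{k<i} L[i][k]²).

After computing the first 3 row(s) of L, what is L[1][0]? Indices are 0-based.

Step 1: L[0][0] = √(9) = 3.
  L[1][0] = (-6) / L[0][0] = -2.
Step 2: L[1][1] = √(9) = 3.
  L[2][0] = (6) / L[0][0] = 2.
  L[2][1] = (6) / L[1][1] = 2.
Step 3: L[2][2] = √(1) = 1.

L[1][0] = -2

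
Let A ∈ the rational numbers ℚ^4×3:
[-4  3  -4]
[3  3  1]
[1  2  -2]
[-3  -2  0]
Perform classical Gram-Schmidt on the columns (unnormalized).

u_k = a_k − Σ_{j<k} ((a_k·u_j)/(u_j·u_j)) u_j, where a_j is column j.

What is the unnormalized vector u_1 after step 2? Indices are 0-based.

Step 1: u_0 = a_0 = (-4, 3, 1, -3).
Step 2: u_1 = a_1 − (1/7)·u_0 = (25/7, 18/7, 13/7, -11/7).

u_1 = (25/7, 18/7, 13/7, -11/7)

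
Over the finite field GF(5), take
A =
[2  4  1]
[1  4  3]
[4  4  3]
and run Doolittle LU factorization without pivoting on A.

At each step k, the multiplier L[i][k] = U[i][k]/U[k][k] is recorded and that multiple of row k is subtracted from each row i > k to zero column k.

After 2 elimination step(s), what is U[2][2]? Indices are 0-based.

[col 0] pivot 2
  R1 -= 3*R0 → (0, 2, 0)  (L[1][0] := 3)
  R2 -= 2*R0 → (0, 1, 1)  (L[2][0] := 2)
[col 1] pivot 2
  R2 -= 3*R1 → (0, 0, 1)  (L[2][1] := 3)

U[2][2] = 1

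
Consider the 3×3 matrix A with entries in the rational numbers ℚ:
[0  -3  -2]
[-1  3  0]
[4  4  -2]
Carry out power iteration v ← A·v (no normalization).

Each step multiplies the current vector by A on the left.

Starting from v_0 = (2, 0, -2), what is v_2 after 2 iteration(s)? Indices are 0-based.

v_2 = (-18, -10, -16)

v_0 = (2, 0, -2).
v_1 = A·v_0 = (4, -2, 12).
v_2 = A·v_1 = (-18, -10, -16).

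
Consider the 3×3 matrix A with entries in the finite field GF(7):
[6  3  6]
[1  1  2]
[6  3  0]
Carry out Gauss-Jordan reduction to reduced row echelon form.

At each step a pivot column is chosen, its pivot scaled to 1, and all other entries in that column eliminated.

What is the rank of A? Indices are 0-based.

[1] R0 /= 6  ⇒  (1, 4, 1)
     R1 -= 1·R0  ⇒  (0, 4, 1)
     R2 -= 6·R0  ⇒  (0, 0, 1)
[2] R1 /= 4  ⇒  (0, 1, 2)
     R0 -= 4·R1  ⇒  (1, 0, 0)
[3] R2 /= 1  ⇒  (0, 0, 1)
     R1 -= 2·R2  ⇒  (0, 1, 0)

rank = 3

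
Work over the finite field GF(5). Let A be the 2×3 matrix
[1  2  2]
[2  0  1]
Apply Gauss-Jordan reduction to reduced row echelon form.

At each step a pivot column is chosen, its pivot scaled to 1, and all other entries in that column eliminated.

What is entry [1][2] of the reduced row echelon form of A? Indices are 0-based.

[1] R0 /= 1  ⇒  (1, 2, 2)
     R1 -= 2·R0  ⇒  (0, 1, 2)
[2] R1 /= 1  ⇒  (0, 1, 2)
     R0 -= 2·R1  ⇒  (1, 0, 3)

M[1][2] = 2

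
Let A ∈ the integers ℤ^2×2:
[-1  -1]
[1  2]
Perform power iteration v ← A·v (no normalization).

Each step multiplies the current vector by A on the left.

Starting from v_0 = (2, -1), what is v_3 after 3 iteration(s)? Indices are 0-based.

v_0 = (2, -1).
v_1 = A·v_0 = (-1, 0).
v_2 = A·v_1 = (1, -1).
v_3 = A·v_2 = (0, -1).

v_3 = (0, -1)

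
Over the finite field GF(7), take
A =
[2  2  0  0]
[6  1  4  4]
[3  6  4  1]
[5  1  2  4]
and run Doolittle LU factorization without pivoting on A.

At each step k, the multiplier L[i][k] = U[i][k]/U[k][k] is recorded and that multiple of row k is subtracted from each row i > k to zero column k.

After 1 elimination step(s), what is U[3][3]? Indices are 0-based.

U[3][3] = 4

k=0: U[0][0]=2
  eliminate (1,0): mult=3, new row 1: (0, 2, 4, 4); set L[1][0]=3
  eliminate (2,0): mult=5, new row 2: (0, 3, 4, 1); set L[2][0]=5
  eliminate (3,0): mult=6, new row 3: (0, 3, 2, 4); set L[3][0]=6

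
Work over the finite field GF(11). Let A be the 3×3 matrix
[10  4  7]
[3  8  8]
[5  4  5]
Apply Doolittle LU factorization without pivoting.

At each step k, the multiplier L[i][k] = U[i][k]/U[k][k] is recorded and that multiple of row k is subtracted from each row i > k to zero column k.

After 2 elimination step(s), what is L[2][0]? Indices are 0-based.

k=0: U[0][0]=10
  eliminate (1,0): mult=8, new row 1: (0, 9, 7); set L[1][0]=8
  eliminate (2,0): mult=6, new row 2: (0, 2, 7); set L[2][0]=6
k=1: U[1][1]=9
  eliminate (2,1): mult=10, new row 2: (0, 0, 3); set L[2][1]=10

L[2][0] = 6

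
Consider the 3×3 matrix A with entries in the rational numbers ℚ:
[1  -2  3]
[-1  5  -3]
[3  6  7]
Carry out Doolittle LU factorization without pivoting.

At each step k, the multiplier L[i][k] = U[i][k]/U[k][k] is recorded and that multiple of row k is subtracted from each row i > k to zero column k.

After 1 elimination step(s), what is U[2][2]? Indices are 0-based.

Step 1: pivot at (0,0) is 1.
  row1 ← row1 − (-1)·row0  ⇒  L[1][0]=-1, U row1=(0, 3, 0)
  row2 ← row2 − (3)·row0  ⇒  L[2][0]=3, U row2=(0, 12, -2)

U[2][2] = -2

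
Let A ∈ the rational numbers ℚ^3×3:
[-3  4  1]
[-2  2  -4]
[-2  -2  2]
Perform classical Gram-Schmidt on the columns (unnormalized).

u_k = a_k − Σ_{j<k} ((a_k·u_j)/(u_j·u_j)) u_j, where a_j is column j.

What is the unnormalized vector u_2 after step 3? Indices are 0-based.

u_2 = (68/33, -119/33, 17/33)

Step 1: u_0 = a_0 = (-3, -2, -2).
Step 2: u_1 = a_1 − (-12/17)·u_0 = (32/17, 10/17, -58/17).
Step 3: u_2 = a_2 − (1/17)·u_0 − (-31/66)·u_1 = (68/33, -119/33, 17/33).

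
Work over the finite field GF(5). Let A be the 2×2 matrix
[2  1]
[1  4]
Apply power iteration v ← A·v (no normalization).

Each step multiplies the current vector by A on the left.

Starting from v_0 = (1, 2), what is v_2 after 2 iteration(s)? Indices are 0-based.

v_0 = (1, 2).
v_1 = A·v_0 = (4, 4).
v_2 = A·v_1 = (2, 0).

v_2 = (2, 0)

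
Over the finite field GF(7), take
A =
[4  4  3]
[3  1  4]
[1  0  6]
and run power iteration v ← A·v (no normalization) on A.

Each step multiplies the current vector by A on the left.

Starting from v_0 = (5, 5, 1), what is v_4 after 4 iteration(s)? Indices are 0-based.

v_0 = (5, 5, 1).
v_1 = A·v_0 = (1, 3, 4).
v_2 = A·v_1 = (0, 1, 4).
v_3 = A·v_2 = (2, 3, 3).
v_4 = A·v_3 = (1, 0, 6).

v_4 = (1, 0, 6)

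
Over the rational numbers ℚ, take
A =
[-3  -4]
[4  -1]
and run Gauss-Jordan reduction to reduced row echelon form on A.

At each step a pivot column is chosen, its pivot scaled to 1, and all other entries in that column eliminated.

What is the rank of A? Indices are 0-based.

step 1: normalize row 0 (÷-3) = (1, 4/3)
  row 1: subtract 4×row0 = (0, -19/3)
step 2: normalize row 1 (÷-19/3) = (0, 1)
  row 0: subtract 4/3×row1 = (1, 0)

rank = 2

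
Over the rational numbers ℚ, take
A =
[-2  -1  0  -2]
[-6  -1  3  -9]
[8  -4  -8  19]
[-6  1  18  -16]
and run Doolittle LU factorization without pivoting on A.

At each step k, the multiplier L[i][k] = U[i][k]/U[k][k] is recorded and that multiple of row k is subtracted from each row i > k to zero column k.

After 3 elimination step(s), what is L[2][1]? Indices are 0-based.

[col 0] pivot -2
  R1 -= 3*R0 → (0, 2, 3, -3)  (L[1][0] := 3)
  R2 -= -4*R0 → (0, -8, -8, 11)  (L[2][0] := -4)
  R3 -= 3*R0 → (0, 4, 18, -10)  (L[3][0] := 3)
[col 1] pivot 2
  R2 -= -4*R1 → (0, 0, 4, -1)  (L[2][1] := -4)
  R3 -= 2*R1 → (0, 0, 12, -4)  (L[3][1] := 2)
[col 2] pivot 4
  R3 -= 3*R2 → (0, 0, 0, -1)  (L[3][2] := 3)

L[2][1] = -4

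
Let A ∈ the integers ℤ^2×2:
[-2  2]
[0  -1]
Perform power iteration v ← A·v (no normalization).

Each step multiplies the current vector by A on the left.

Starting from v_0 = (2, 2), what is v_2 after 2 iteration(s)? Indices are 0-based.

v_0 = (2, 2).
v_1 = A·v_0 = (0, -2).
v_2 = A·v_1 = (-4, 2).

v_2 = (-4, 2)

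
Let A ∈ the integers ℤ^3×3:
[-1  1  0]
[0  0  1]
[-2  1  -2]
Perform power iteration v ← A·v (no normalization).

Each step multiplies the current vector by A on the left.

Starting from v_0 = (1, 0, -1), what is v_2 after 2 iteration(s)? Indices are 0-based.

v_2 = (0, 0, 1)

v_0 = (1, 0, -1).
v_1 = A·v_0 = (-1, -1, 0).
v_2 = A·v_1 = (0, 0, 1).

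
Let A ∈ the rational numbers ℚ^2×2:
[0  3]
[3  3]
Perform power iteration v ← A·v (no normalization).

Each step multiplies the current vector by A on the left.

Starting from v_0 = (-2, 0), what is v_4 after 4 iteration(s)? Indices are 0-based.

v_4 = (-324, -486)

v_0 = (-2, 0).
v_1 = A·v_0 = (0, -6).
v_2 = A·v_1 = (-18, -18).
v_3 = A·v_2 = (-54, -108).
v_4 = A·v_3 = (-324, -486).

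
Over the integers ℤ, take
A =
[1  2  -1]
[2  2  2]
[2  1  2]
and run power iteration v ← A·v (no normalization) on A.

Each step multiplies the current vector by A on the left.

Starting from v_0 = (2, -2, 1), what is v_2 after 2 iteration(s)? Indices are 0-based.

v_0 = (2, -2, 1).
v_1 = A·v_0 = (-3, 2, 4).
v_2 = A·v_1 = (-3, 6, 4).

v_2 = (-3, 6, 4)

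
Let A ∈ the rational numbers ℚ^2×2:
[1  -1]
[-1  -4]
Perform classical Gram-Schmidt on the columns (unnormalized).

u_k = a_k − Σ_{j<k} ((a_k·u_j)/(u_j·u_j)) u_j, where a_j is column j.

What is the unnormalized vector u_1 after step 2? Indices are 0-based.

Step 1: u_0 = a_0 = (1, -1).
Step 2: u_1 = a_1 − (3/2)·u_0 = (-5/2, -5/2).

u_1 = (-5/2, -5/2)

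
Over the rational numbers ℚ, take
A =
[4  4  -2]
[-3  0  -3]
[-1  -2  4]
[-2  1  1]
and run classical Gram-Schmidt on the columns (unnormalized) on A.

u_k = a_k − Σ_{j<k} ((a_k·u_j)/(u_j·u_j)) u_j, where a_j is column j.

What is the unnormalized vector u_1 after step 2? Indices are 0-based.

u_1 = (28/15, 8/5, -22/15, 31/15)

Step 1: u_0 = a_0 = (4, -3, -1, -2).
Step 2: u_1 = a_1 − (8/15)·u_0 = (28/15, 8/5, -22/15, 31/15).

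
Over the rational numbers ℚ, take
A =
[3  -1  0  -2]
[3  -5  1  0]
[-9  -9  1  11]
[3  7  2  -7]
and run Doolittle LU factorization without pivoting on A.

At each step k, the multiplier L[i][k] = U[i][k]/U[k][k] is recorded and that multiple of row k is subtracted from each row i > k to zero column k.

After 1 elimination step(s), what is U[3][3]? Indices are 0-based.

U[3][3] = -5

[col 0] pivot 3
  R1 -= 1*R0 → (0, -4, 1, 2)  (L[1][0] := 1)
  R2 -= -3*R0 → (0, -12, 1, 5)  (L[2][0] := -3)
  R3 -= 1*R0 → (0, 8, 2, -5)  (L[3][0] := 1)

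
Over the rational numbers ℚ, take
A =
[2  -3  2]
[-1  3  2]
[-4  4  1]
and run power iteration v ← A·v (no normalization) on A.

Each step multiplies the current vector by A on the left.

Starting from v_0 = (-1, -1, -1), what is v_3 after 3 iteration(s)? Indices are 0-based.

v_3 = (29, -73, -97)

v_0 = (-1, -1, -1).
v_1 = A·v_0 = (-1, -4, -1).
v_2 = A·v_1 = (8, -13, -13).
v_3 = A·v_2 = (29, -73, -97).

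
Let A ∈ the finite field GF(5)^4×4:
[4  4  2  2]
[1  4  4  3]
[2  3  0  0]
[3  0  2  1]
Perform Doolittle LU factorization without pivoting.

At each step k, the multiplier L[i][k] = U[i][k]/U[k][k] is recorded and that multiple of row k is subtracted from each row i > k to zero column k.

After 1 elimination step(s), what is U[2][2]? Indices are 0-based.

k=0: U[0][0]=4
  eliminate (1,0): mult=4, new row 1: (0, 3, 1, 0); set L[1][0]=4
  eliminate (2,0): mult=3, new row 2: (0, 1, 4, 4); set L[2][0]=3
  eliminate (3,0): mult=2, new row 3: (0, 2, 3, 2); set L[3][0]=2

U[2][2] = 4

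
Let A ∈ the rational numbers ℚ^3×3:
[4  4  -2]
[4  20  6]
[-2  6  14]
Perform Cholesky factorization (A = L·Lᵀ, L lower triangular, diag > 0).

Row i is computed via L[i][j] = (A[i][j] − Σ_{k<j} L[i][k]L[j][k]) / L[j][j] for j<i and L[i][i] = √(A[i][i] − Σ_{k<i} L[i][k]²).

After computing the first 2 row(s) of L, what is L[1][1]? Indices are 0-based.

Step 1: L[0][0] = √(4) = 2.
  L[1][0] = (4) / L[0][0] = 2.
Step 2: L[1][1] = √(16) = 4.

L[1][1] = 4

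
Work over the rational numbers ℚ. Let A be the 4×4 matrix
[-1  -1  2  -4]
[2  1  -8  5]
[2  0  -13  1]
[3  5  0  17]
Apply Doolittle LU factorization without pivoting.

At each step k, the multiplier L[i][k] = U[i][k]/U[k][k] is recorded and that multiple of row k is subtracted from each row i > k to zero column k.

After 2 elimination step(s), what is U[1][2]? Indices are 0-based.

U[1][2] = -4

Step 1: pivot at (0,0) is -1.
  row1 ← row1 − (-2)·row0  ⇒  L[1][0]=-2, U row1=(0, -1, -4, -3)
  row2 ← row2 − (-2)·row0  ⇒  L[2][0]=-2, U row2=(0, -2, -9, -7)
  row3 ← row3 − (-3)·row0  ⇒  L[3][0]=-3, U row3=(0, 2, 6, 5)
Step 2: pivot at (1,1) is -1.
  row2 ← row2 − (2)·row1  ⇒  L[2][1]=2, U row2=(0, 0, -1, -1)
  row3 ← row3 − (-2)·row1  ⇒  L[3][1]=-2, U row3=(0, 0, -2, -1)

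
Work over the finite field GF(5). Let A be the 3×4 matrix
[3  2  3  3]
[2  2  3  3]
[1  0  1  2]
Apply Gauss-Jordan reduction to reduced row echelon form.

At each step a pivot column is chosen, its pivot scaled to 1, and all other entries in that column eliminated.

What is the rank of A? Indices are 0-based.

step 1: normalize row 0 (÷3) = (1, 4, 1, 1)
  row 1: subtract 2×row0 = (0, 4, 1, 1)
  row 2: subtract 1×row0 = (0, 1, 0, 1)
step 2: normalize row 1 (÷4) = (0, 1, 4, 4)
  row 0: subtract 4×row1 = (1, 0, 0, 0)
  row 2: subtract 1×row1 = (0, 0, 1, 2)
step 3: normalize row 2 (÷1) = (0, 0, 1, 2)
  row 1: subtract 4×row2 = (0, 1, 0, 1)

rank = 3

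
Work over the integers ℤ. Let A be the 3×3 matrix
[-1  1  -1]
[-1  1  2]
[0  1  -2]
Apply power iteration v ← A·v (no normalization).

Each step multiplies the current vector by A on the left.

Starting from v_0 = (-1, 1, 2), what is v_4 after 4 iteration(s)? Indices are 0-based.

v_4 = (60, -12, 63)

v_0 = (-1, 1, 2).
v_1 = A·v_0 = (0, 6, -3).
v_2 = A·v_1 = (9, 0, 12).
v_3 = A·v_2 = (-21, 15, -24).
v_4 = A·v_3 = (60, -12, 63).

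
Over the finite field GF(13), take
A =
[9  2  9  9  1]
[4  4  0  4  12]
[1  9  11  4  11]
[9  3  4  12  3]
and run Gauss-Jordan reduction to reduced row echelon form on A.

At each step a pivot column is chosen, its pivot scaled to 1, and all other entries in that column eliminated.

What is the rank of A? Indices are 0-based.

pivot(0,0)=9: scale R0 → (1, 6, 1, 1, 3)
  clear (1,0): R1 −= (4)R0 → (0, 6, 9, 0, 0)
  clear (2,0): R2 −= (1)R0 → (0, 3, 10, 3, 8)
  clear (3,0): R3 −= (9)R0 → (0, 1, 8, 3, 2)
pivot(1,1)=6: scale R1 → (0, 1, 8, 0, 0)
  clear (0,1): R0 −= (6)R1 → (1, 0, 5, 1, 3)
  clear (2,1): R2 −= (3)R1 → (0, 0, 12, 3, 8)
  clear (3,1): R3 −= (1)R1 → (0, 0, 0, 3, 2)
pivot(2,2)=12: scale R2 → (0, 0, 1, 10, 5)
  clear (0,2): R0 −= (5)R2 → (1, 0, 0, 3, 4)
  clear (1,2): R1 −= (8)R2 → (0, 1, 0, 11, 12)
pivot(3,3)=3: scale R3 → (0, 0, 0, 1, 5)
  clear (0,3): R0 −= (3)R3 → (1, 0, 0, 0, 2)
  clear (1,3): R1 −= (11)R3 → (0, 1, 0, 0, 9)
  clear (2,3): R2 −= (10)R3 → (0, 0, 1, 0, 7)

rank = 4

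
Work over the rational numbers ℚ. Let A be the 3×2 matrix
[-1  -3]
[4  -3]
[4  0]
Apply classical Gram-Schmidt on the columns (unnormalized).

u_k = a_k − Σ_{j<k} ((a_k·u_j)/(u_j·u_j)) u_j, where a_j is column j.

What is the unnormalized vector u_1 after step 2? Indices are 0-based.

Step 1: u_0 = a_0 = (-1, 4, 4).
Step 2: u_1 = a_1 − (-3/11)·u_0 = (-36/11, -21/11, 12/11).

u_1 = (-36/11, -21/11, 12/11)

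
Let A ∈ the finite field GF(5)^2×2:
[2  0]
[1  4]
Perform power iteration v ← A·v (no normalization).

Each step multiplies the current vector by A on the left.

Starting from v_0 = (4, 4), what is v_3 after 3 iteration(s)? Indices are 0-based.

v_3 = (2, 3)

v_0 = (4, 4).
v_1 = A·v_0 = (3, 0).
v_2 = A·v_1 = (1, 3).
v_3 = A·v_2 = (2, 3).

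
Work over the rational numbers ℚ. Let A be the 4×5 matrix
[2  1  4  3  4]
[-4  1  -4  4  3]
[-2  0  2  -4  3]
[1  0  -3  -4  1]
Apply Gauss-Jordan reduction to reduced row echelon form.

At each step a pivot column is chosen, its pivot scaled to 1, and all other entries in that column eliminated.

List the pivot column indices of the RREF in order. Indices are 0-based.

pivot(0,0)=2: scale R0 → (1, 1/2, 2, 3/2, 2)
  clear (1,0): R1 −= (-4)R0 → (0, 3, 4, 10, 11)
  clear (2,0): R2 −= (-2)R0 → (0, 1, 6, -1, 7)
  clear (3,0): R3 −= (1)R0 → (0, -1/2, -5, -11/2, -1)
pivot(1,1)=3: scale R1 → (0, 1, 4/3, 10/3, 11/3)
  clear (0,1): R0 −= (1/2)R1 → (1, 0, 4/3, -1/6, 1/6)
  clear (2,1): R2 −= (1)R1 → (0, 0, 14/3, -13/3, 10/3)
  clear (3,1): R3 −= (-1/2)R1 → (0, 0, -13/3, -23/6, 5/6)
pivot(2,2)=14/3: scale R2 → (0, 0, 1, -13/14, 5/7)
  clear (0,2): R0 −= (4/3)R2 → (1, 0, 0, 15/14, -11/14)
  clear (1,2): R1 −= (4/3)R2 → (0, 1, 0, 32/7, 19/7)
  clear (3,2): R3 −= (-13/3)R2 → (0, 0, 0, -55/7, 55/14)
pivot(3,3)=-55/7: scale R3 → (0, 0, 0, 1, -1/2)
  clear (0,3): R0 −= (15/14)R3 → (1, 0, 0, 0, -1/4)
  clear (1,3): R1 −= (32/7)R3 → (0, 1, 0, 0, 5)
  clear (2,3): R2 −= (-13/14)R3 → (0, 0, 1, 0, 1/4)

pivot columns: 0, 1, 2, 3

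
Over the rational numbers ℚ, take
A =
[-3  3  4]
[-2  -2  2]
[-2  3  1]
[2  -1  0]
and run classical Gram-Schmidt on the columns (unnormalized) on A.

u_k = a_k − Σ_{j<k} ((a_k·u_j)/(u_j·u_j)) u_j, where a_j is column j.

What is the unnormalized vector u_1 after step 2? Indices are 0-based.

Step 1: u_0 = a_0 = (-3, -2, -2, 2).
Step 2: u_1 = a_1 − (-13/21)·u_0 = (8/7, -68/21, 37/21, 5/21).

u_1 = (8/7, -68/21, 37/21, 5/21)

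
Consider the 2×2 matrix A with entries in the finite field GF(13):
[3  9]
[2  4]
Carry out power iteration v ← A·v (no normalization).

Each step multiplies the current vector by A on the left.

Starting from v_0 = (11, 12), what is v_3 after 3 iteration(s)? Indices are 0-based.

v_3 = (1, 12)

v_0 = (11, 12).
v_1 = A·v_0 = (11, 5).
v_2 = A·v_1 = (0, 3).
v_3 = A·v_2 = (1, 12).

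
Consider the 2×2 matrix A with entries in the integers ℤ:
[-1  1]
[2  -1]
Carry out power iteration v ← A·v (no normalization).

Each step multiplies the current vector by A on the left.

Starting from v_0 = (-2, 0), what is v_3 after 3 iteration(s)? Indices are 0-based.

v_0 = (-2, 0).
v_1 = A·v_0 = (2, -4).
v_2 = A·v_1 = (-6, 8).
v_3 = A·v_2 = (14, -20).

v_3 = (14, -20)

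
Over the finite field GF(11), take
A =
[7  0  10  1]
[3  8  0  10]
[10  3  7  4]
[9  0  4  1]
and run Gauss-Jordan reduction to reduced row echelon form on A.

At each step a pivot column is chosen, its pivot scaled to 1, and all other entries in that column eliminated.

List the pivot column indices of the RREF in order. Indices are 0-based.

[1] R0 /= 7  ⇒  (1, 0, 3, 8)
     R1 -= 3·R0  ⇒  (0, 8, 2, 8)
     R2 -= 10·R0  ⇒  (0, 3, 10, 1)
     R3 -= 9·R0  ⇒  (0, 0, 10, 6)
[2] R1 /= 8  ⇒  (0, 1, 3, 1)
     R2 -= 3·R1  ⇒  (0, 0, 1, 9)
[3] R2 /= 1  ⇒  (0, 0, 1, 9)
     R0 -= 3·R2  ⇒  (1, 0, 0, 3)
     R1 -= 3·R2  ⇒  (0, 1, 0, 7)
     R3 -= 10·R2  ⇒  (0, 0, 0, 4)
[4] R3 /= 4  ⇒  (0, 0, 0, 1)
     R0 -= 3·R3  ⇒  (1, 0, 0, 0)
     R1 -= 7·R3  ⇒  (0, 1, 0, 0)
     R2 -= 9·R3  ⇒  (0, 0, 1, 0)

pivot columns: 0, 1, 2, 3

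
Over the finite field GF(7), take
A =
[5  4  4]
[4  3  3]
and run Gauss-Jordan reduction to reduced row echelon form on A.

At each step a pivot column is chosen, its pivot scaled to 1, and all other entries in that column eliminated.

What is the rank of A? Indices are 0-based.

step 1: normalize row 0 (÷5) = (1, 5, 5)
  row 1: subtract 4×row0 = (0, 4, 4)
step 2: normalize row 1 (÷4) = (0, 1, 1)
  row 0: subtract 5×row1 = (1, 0, 0)

rank = 2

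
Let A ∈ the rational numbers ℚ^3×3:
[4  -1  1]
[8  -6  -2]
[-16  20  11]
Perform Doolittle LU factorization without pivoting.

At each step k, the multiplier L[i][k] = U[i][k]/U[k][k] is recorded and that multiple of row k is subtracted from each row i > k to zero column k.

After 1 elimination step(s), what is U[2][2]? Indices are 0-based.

[col 0] pivot 4
  R1 -= 2*R0 → (0, -4, -4)  (L[1][0] := 2)
  R2 -= -4*R0 → (0, 16, 15)  (L[2][0] := -4)

U[2][2] = 15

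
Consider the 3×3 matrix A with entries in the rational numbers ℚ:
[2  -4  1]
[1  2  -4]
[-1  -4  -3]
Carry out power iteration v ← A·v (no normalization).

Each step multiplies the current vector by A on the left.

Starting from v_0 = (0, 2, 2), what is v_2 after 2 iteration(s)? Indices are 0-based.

v_2 = (-10, 42, 64)

v_0 = (0, 2, 2).
v_1 = A·v_0 = (-6, -4, -14).
v_2 = A·v_1 = (-10, 42, 64).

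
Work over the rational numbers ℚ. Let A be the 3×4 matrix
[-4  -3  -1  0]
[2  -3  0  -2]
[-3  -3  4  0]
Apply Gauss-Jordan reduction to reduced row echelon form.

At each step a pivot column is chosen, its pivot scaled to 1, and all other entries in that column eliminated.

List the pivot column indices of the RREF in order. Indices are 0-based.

pivot(0,0)=-4: scale R0 → (1, 3/4, 1/4, 0)
  clear (1,0): R1 −= (2)R0 → (0, -9/2, -1/2, -2)
  clear (2,0): R2 −= (-3)R0 → (0, -3/4, 19/4, 0)
pivot(1,1)=-9/2: scale R1 → (0, 1, 1/9, 4/9)
  clear (0,1): R0 −= (3/4)R1 → (1, 0, 1/6, -1/3)
  clear (2,1): R2 −= (-3/4)R1 → (0, 0, 29/6, 1/3)
pivot(2,2)=29/6: scale R2 → (0, 0, 1, 2/29)
  clear (0,2): R0 −= (1/6)R2 → (1, 0, 0, -10/29)
  clear (1,2): R1 −= (1/9)R2 → (0, 1, 0, 38/87)

pivot columns: 0, 1, 2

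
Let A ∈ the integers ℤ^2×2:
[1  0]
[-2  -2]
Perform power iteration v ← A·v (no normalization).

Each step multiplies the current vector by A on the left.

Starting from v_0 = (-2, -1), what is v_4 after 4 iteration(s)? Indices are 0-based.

v_4 = (-2, -36)

v_0 = (-2, -1).
v_1 = A·v_0 = (-2, 6).
v_2 = A·v_1 = (-2, -8).
v_3 = A·v_2 = (-2, 20).
v_4 = A·v_3 = (-2, -36).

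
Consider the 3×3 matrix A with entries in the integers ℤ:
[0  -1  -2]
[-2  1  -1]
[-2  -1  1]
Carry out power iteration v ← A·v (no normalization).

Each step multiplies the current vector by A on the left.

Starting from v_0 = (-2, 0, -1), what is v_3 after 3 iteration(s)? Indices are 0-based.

v_3 = (14, 26, 18)

v_0 = (-2, 0, -1).
v_1 = A·v_0 = (2, 5, 3).
v_2 = A·v_1 = (-11, -2, -6).
v_3 = A·v_2 = (14, 26, 18).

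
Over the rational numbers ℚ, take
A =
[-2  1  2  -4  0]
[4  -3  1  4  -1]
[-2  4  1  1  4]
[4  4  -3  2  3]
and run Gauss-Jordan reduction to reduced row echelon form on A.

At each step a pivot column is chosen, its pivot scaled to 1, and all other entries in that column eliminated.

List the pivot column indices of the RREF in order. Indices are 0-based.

pivot columns: 0, 1, 2, 3

[1] R0 /= -2  ⇒  (1, -1/2, -1, 2, 0)
     R1 -= 4·R0  ⇒  (0, -1, 5, -4, -1)
     R2 -= -2·R0  ⇒  (0, 3, -1, 5, 4)
     R3 -= 4·R0  ⇒  (0, 6, 1, -6, 3)
[2] R1 /= -1  ⇒  (0, 1, -5, 4, 1)
     R0 -= -1/2·R1  ⇒  (1, 0, -7/2, 4, 1/2)
     R2 -= 3·R1  ⇒  (0, 0, 14, -7, 1)
     R3 -= 6·R1  ⇒  (0, 0, 31, -30, -3)
[3] R2 /= 14  ⇒  (0, 0, 1, -1/2, 1/14)
     R0 -= -7/2·R2  ⇒  (1, 0, 0, 9/4, 3/4)
     R1 -= -5·R2  ⇒  (0, 1, 0, 3/2, 19/14)
     R3 -= 31·R2  ⇒  (0, 0, 0, -29/2, -73/14)
[4] R3 /= -29/2  ⇒  (0, 0, 0, 1, 73/203)
     R0 -= 9/4·R3  ⇒  (1, 0, 0, 0, -12/203)
     R1 -= 3/2·R3  ⇒  (0, 1, 0, 0, 166/203)
     R2 -= -1/2·R3  ⇒  (0, 0, 1, 0, 51/203)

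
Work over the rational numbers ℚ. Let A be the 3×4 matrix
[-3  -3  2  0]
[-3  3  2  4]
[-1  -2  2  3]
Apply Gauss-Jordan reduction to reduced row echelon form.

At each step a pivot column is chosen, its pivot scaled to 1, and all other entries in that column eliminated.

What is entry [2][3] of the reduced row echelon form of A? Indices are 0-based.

M[2][3] = 11/4

pivot(0,0)=-3: scale R0 → (1, 1, -2/3, 0)
  clear (1,0): R1 −= (-3)R0 → (0, 6, 0, 4)
  clear (2,0): R2 −= (-1)R0 → (0, -1, 4/3, 3)
pivot(1,1)=6: scale R1 → (0, 1, 0, 2/3)
  clear (0,1): R0 −= (1)R1 → (1, 0, -2/3, -2/3)
  clear (2,1): R2 −= (-1)R1 → (0, 0, 4/3, 11/3)
pivot(2,2)=4/3: scale R2 → (0, 0, 1, 11/4)
  clear (0,2): R0 −= (-2/3)R2 → (1, 0, 0, 7/6)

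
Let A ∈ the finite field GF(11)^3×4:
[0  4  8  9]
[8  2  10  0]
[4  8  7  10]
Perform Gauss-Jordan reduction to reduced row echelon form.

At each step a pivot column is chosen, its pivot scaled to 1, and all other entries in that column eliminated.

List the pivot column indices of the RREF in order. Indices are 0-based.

pivot columns: 0, 1, 2

pivot(0,0): swap R0↔R1
pivot(0,0)=8: scale R0 → (1, 3, 4, 0)
  clear (2,0): R2 −= (4)R0 → (0, 7, 2, 10)
pivot(1,1)=4: scale R1 → (0, 1, 2, 5)
  clear (0,1): R0 −= (3)R1 → (1, 0, 9, 7)
  clear (2,1): R2 −= (7)R1 → (0, 0, 10, 8)
pivot(2,2)=10: scale R2 → (0, 0, 1, 3)
  clear (0,2): R0 −= (9)R2 → (1, 0, 0, 2)
  clear (1,2): R1 −= (2)R2 → (0, 1, 0, 10)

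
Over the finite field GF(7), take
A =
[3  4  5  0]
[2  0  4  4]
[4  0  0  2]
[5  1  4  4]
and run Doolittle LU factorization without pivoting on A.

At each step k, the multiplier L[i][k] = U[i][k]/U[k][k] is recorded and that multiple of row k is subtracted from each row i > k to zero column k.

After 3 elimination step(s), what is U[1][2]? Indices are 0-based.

U[1][2] = 3

[col 0] pivot 3
  R1 -= 3*R0 → (0, 2, 3, 4)  (L[1][0] := 3)
  R2 -= 6*R0 → (0, 4, 5, 2)  (L[2][0] := 6)
  R3 -= 4*R0 → (0, 6, 5, 4)  (L[3][0] := 4)
[col 1] pivot 2
  R2 -= 2*R1 → (0, 0, 6, 1)  (L[2][1] := 2)
  R3 -= 3*R1 → (0, 0, 3, 6)  (L[3][1] := 3)
[col 2] pivot 6
  R3 -= 4*R2 → (0, 0, 0, 2)  (L[3][2] := 4)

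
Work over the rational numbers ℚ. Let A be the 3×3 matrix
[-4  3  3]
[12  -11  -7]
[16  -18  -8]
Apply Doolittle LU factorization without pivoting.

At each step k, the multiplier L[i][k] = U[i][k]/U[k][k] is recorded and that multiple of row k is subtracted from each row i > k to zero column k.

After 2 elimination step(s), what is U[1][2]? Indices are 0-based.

k=0: U[0][0]=-4
  eliminate (1,0): mult=-3, new row 1: (0, -2, 2); set L[1][0]=-3
  eliminate (2,0): mult=-4, new row 2: (0, -6, 4); set L[2][0]=-4
k=1: U[1][1]=-2
  eliminate (2,1): mult=3, new row 2: (0, 0, -2); set L[2][1]=3

U[1][2] = 2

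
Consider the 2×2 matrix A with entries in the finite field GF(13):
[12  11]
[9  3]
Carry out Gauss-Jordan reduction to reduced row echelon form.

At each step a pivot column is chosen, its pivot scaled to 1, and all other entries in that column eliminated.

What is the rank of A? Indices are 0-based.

pivot(0,0)=12: scale R0 → (1, 2)
  clear (1,0): R1 −= (9)R0 → (0, 11)
pivot(1,1)=11: scale R1 → (0, 1)
  clear (0,1): R0 −= (2)R1 → (1, 0)

rank = 2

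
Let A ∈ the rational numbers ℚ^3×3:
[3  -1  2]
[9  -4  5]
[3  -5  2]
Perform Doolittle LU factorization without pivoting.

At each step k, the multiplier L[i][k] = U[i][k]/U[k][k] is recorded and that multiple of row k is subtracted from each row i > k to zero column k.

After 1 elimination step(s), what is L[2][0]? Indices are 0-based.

Step 1: pivot at (0,0) is 3.
  row1 ← row1 − (3)·row0  ⇒  L[1][0]=3, U row1=(0, -1, -1)
  row2 ← row2 − (1)·row0  ⇒  L[2][0]=1, U row2=(0, -4, 0)

L[2][0] = 1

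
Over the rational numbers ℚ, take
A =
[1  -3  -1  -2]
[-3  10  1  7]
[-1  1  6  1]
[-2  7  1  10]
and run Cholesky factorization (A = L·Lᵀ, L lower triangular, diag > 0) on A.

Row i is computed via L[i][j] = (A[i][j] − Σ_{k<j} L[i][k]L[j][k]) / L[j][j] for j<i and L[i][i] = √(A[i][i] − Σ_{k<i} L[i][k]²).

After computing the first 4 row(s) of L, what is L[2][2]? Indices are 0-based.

L[2][2] = 1

Step 1: L[0][0] = √(1) = 1.
  L[1][0] = (-3) / L[0][0] = -3.
Step 2: L[1][1] = √(1) = 1.
  L[2][0] = (-1) / L[0][0] = -1.
  L[2][1] = (-2) / L[1][1] = -2.
Step 3: L[2][2] = √(1) = 1.
  L[3][0] = (-2) / L[0][0] = -2.
  L[3][1] = (1) / L[1][1] = 1.
  L[3][2] = (1) / L[2][2] = 1.
Step 4: L[3][3] = √(4) = 2.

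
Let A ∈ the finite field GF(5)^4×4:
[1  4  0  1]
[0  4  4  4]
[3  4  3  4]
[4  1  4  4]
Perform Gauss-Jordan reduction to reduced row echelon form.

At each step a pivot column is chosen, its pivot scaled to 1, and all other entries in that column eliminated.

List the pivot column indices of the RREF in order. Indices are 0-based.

pivot columns: 0, 1, 2, 3

pivot(0,0)=1: scale R0 → (1, 4, 0, 1)
  clear (2,0): R2 −= (3)R0 → (0, 2, 3, 1)
  clear (3,0): R3 −= (4)R0 → (0, 0, 4, 0)
pivot(1,1)=4: scale R1 → (0, 1, 1, 1)
  clear (0,1): R0 −= (4)R1 → (1, 0, 1, 2)
  clear (2,1): R2 −= (2)R1 → (0, 0, 1, 4)
pivot(2,2)=1: scale R2 → (0, 0, 1, 4)
  clear (0,2): R0 −= (1)R2 → (1, 0, 0, 3)
  clear (1,2): R1 −= (1)R2 → (0, 1, 0, 2)
  clear (3,2): R3 −= (4)R2 → (0, 0, 0, 4)
pivot(3,3)=4: scale R3 → (0, 0, 0, 1)
  clear (0,3): R0 −= (3)R3 → (1, 0, 0, 0)
  clear (1,3): R1 −= (2)R3 → (0, 1, 0, 0)
  clear (2,3): R2 −= (4)R3 → (0, 0, 1, 0)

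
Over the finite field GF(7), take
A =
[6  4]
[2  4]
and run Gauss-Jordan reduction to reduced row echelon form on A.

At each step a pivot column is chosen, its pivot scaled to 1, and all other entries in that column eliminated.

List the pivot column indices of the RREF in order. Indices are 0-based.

pivot columns: 0, 1

pivot(0,0)=6: scale R0 → (1, 3)
  clear (1,0): R1 −= (2)R0 → (0, 5)
pivot(1,1)=5: scale R1 → (0, 1)
  clear (0,1): R0 −= (3)R1 → (1, 0)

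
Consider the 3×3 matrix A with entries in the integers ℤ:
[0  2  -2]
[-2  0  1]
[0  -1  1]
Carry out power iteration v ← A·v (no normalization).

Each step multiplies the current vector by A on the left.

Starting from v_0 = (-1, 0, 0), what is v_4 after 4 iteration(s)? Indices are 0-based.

v_4 = (-16, -10, 8)

v_0 = (-1, 0, 0).
v_1 = A·v_0 = (0, 2, 0).
v_2 = A·v_1 = (4, 0, -2).
v_3 = A·v_2 = (4, -10, -2).
v_4 = A·v_3 = (-16, -10, 8).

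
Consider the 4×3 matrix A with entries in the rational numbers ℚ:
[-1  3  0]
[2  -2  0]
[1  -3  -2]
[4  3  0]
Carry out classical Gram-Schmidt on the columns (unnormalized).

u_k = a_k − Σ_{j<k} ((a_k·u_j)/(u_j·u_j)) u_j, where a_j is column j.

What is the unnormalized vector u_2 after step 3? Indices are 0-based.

Step 1: u_0 = a_0 = (-1, 2, 1, 4).
Step 2: u_1 = a_1 − (1/11)·u_0 = (34/11, -24/11, -34/11, 29/11).
Step 3: u_2 = a_2 − (-1/11)·u_0 − (68/339)·u_1 = (-241/339, 70/113, -437/339, -56/339).

u_2 = (-241/339, 70/113, -437/339, -56/339)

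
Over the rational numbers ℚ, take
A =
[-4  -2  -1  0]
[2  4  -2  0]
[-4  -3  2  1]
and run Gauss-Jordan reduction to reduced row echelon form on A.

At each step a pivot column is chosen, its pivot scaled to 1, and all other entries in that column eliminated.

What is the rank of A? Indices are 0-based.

rank = 3

pivot(0,0)=-4: scale R0 → (1, 1/2, 1/4, 0)
  clear (1,0): R1 −= (2)R0 → (0, 3, -5/2, 0)
  clear (2,0): R2 −= (-4)R0 → (0, -1, 3, 1)
pivot(1,1)=3: scale R1 → (0, 1, -5/6, 0)
  clear (0,1): R0 −= (1/2)R1 → (1, 0, 2/3, 0)
  clear (2,1): R2 −= (-1)R1 → (0, 0, 13/6, 1)
pivot(2,2)=13/6: scale R2 → (0, 0, 1, 6/13)
  clear (0,2): R0 −= (2/3)R2 → (1, 0, 0, -4/13)
  clear (1,2): R1 −= (-5/6)R2 → (0, 1, 0, 5/13)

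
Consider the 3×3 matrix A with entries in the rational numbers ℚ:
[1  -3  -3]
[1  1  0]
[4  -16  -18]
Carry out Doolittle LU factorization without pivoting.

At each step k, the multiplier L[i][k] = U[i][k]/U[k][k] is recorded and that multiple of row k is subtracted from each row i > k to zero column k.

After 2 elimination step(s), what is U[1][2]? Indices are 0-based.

U[1][2] = 3

Step 1: pivot at (0,0) is 1.
  row1 ← row1 − (1)·row0  ⇒  L[1][0]=1, U row1=(0, 4, 3)
  row2 ← row2 − (4)·row0  ⇒  L[2][0]=4, U row2=(0, -4, -6)
Step 2: pivot at (1,1) is 4.
  row2 ← row2 − (-1)·row1  ⇒  L[2][1]=-1, U row2=(0, 0, -3)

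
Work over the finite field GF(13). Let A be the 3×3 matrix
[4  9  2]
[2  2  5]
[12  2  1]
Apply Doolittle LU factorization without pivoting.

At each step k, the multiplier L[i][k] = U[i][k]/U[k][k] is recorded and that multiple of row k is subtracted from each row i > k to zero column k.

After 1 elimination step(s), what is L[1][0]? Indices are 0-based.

[col 0] pivot 4
  R1 -= 7*R0 → (0, 4, 4)  (L[1][0] := 7)
  R2 -= 3*R0 → (0, 1, 8)  (L[2][0] := 3)

L[1][0] = 7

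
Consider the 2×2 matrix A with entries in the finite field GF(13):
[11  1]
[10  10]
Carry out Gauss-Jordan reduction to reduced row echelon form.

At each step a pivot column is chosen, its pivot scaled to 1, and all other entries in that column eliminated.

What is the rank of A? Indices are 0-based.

[1] R0 /= 11  ⇒  (1, 6)
     R1 -= 10·R0  ⇒  (0, 2)
[2] R1 /= 2  ⇒  (0, 1)
     R0 -= 6·R1  ⇒  (1, 0)

rank = 2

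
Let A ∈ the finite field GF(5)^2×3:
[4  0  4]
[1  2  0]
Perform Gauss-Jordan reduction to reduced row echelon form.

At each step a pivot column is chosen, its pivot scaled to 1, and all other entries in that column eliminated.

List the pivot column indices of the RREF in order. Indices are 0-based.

pivot(0,0)=4: scale R0 → (1, 0, 1)
  clear (1,0): R1 −= (1)R0 → (0, 2, 4)
pivot(1,1)=2: scale R1 → (0, 1, 2)

pivot columns: 0, 1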